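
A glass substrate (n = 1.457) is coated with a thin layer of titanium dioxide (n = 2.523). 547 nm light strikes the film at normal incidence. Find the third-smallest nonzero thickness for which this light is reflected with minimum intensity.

At the upper boundary (n = 1.0 to n = 2.523) the reflected ray undergoes a half-wave phase shift.
At the lower boundary (n = 2.523 to n = 1.457) the reflected ray undergoes no phase shift.
The two reflections differ by half a wavelength.
So the condition for destructive reflection is 2 n t = m λ.
The third-smallest nonzero thickness corresponds to m = 3: t = m λ / (2 n) = 3.00 × 547 / (2 × 2.523) = 325 nm.

325 nm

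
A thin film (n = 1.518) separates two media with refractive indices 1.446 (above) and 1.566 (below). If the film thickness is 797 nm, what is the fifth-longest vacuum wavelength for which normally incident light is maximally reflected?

Top surface (1.446 → 1.518): reflection off a higher-index medium gives a half-wave phase shift.
At the lower boundary (n = 1.518 to n = 1.566) the reflected ray undergoes a half-wave phase shift.
The two reflections carry the same phase change, so no net offset.
So the condition for constructive reflection is 2 n t = m λ.
λ = 2 n t / m. The fifth-longest wavelength is m = 5: λ = 2 × 1.518 × 797 / 5.00 = 484 nm.

484 nm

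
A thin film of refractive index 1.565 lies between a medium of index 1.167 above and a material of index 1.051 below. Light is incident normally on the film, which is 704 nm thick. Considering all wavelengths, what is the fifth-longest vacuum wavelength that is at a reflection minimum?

441 nm

Top surface (1.167 → 1.565): reflection off a higher-index medium gives a half-wave phase shift.
At the lower boundary (n = 1.565 to n = 1.051) the reflected ray undergoes no phase shift.
The two reflections differ by half a wavelength.
For minimum reflection here: 2 n t = m λ.
λ = 2 n t / m. The fifth-longest wavelength is m = 5: λ = 2 × 1.565 × 704 / 5.00 = 441 nm.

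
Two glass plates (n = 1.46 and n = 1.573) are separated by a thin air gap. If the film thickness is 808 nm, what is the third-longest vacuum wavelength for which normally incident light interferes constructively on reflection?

At the upper boundary (n = 1.46 to n = 1.0) the reflected ray undergoes no phase shift.
Ray reflecting at the bottom interface goes from n = 1.0 toward n = 1.573: a half-wave phase shift.
The two reflections differ by half a wavelength.
With one net inversion, constructive interference in reflection requires 2 n t = (m + ½) λ.
λ = 2 n t / (m + ½). The third-longest wavelength is m = 2: λ = 2 × 1.0 × 808 / 2.50 = 646 nm.

646 nm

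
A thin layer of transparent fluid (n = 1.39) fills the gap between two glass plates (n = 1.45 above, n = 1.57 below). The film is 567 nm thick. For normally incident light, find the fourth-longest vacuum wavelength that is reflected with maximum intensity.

450 nm

At the upper boundary (n = 1.45 to n = 1.39) the reflected ray undergoes no phase shift.
Bottom surface (1.39 → 1.57): reflection off a higher-index medium gives a half-wave phase shift.
Net: one phase inversion between the two reflected rays.
With one net inversion, constructive interference in reflection requires 2 n t = (m + ½) λ.
λ = 2 n t / (m + ½). The fourth-longest wavelength is m = 3: λ = 2 × 1.39 × 567 / 3.50 = 450 nm.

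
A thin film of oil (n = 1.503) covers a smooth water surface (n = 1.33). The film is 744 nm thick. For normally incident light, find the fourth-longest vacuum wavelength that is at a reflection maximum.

639 nm

At the upper boundary (n = 1.0 to n = 1.503) the reflected ray undergoes a half-wave phase shift.
Bottom surface (1.503 → 1.33): reflection off a lower-index medium gives no phase shift.
The two reflections differ by half a wavelength.
For strong reflection here: 2 n t = (m + ½) λ.
λ = 2 n t / (m + ½). The fourth-longest wavelength is m = 3: λ = 2 × 1.503 × 744 / 3.50 = 639 nm.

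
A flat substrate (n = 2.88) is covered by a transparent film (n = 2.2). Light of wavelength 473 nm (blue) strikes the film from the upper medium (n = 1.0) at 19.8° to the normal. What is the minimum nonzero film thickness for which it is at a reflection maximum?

109 nm

At the upper boundary (n = 1.0 to n = 2.2) the reflected ray undergoes a half-wave phase shift.
Bottom surface (2.2 → 2.88): reflection off a higher-index medium gives a half-wave phase shift.
Net: no relative phase inversion (both shifts match).
With no net inversion, constructive interference in reflection requires 2 n t cos θ_r = m λ.
Snell's law: 1.0 sin 19.8° = 2.2 sin θ_r → sin θ_r = 0.154, cos θ_r = 0.988.
Minimum nonzero at m = 1: t = λ / (2 n cos θ_r) = 473 / (2 × 2.2 × 0.988) = 109 nm.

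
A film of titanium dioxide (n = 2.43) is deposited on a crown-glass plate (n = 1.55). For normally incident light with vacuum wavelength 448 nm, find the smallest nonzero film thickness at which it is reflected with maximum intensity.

Ray reflecting at the top interface goes from n = 1.0 toward n = 2.43: a half-wave phase shift.
Ray reflecting at the bottom interface goes from n = 2.43 toward n = 1.55: no phase shift.
The two reflections differ by half a wavelength.
With one net inversion, constructive interference in reflection requires 2 n t = (m + ½) λ.
Minimum at m = 0: t = λ / (4 n) = 448 / (4 × 2.43) = 46.1 nm.

46.1 nm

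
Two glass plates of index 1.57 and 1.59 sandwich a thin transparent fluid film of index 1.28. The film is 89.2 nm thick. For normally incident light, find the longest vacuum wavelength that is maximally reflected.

457 nm

At the upper boundary (n = 1.57 to n = 1.28) the reflected ray undergoes no phase shift.
Ray reflecting at the bottom interface goes from n = 1.28 toward n = 1.59: a half-wave phase shift.
Net: one phase inversion between the two reflected rays.
For strong reflection here: 2 n t = (m + ½) λ.
λ = 2 n t / (m + ½). The longest wavelength is m = 0: λ = 2 × 1.28 × 89.2 / 0.500 = 457 nm.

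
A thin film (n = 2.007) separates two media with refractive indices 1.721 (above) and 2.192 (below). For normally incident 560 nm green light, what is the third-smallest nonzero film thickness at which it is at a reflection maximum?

At the upper boundary (n = 1.721 to n = 2.007) the reflected ray undergoes a half-wave phase shift.
Ray reflecting at the bottom interface goes from n = 2.007 toward n = 2.192: a half-wave phase shift.
Zero or two π shifts → no net half-wave offset.
So the condition for constructive reflection is 2 n t = m λ.
The third-smallest nonzero thickness corresponds to m = 3: t = m λ / (2 n) = 3.00 × 560 / (2 × 2.007) = 419 nm.

419 nm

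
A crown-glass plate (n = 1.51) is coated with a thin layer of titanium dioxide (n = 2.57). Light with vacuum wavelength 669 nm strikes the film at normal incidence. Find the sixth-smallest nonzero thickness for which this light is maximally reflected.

716 nm

Ray reflecting at the top interface goes from n = 1.0 toward n = 2.57: a half-wave phase shift.
At the lower boundary (n = 2.57 to n = 1.51) the reflected ray undergoes no phase shift.
Exactly one π shift → a net half-wave offset.
So the condition for constructive reflection is 2 n t = (m + ½) λ.
The sixth-smallest nonzero thickness corresponds to m = 5: t = (m + ½) λ / (2 n) = 5.50 × 669 / (2 × 2.57) = 716 nm.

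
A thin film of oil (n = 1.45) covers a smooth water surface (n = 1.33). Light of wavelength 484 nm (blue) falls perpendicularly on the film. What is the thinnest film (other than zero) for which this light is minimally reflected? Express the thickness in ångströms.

Top surface (1.0 → 1.45): reflection off a higher-index medium gives a half-wave phase shift.
Ray reflecting at the bottom interface goes from n = 1.45 toward n = 1.33: no phase shift.
The two reflections differ by half a wavelength.
With one net inversion, destructive interference in reflection requires 2 n t = m λ.
Minimum nonzero at m = 1: t = λ / (2 n) = 484 / (2 × 1.45) = 167 nm.

1669 Å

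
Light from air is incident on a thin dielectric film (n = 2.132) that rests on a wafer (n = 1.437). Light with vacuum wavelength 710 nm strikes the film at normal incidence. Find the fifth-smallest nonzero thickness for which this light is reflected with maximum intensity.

749 nm

At the upper boundary (n = 1.0 to n = 2.132) the reflected ray undergoes a half-wave phase shift.
At the lower boundary (n = 2.132 to n = 1.437) the reflected ray undergoes no phase shift.
Net: one phase inversion between the two reflected rays.
So the condition for constructive reflection is 2 n t = (m + ½) λ.
The fifth-smallest nonzero thickness corresponds to m = 4: t = (m + ½) λ / (2 n) = 4.50 × 710 / (2 × 2.132) = 749 nm.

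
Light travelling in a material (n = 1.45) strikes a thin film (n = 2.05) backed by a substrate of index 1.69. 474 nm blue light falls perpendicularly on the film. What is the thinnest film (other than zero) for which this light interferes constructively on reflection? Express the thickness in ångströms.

578 Å

Top surface (1.45 → 2.05): reflection off a higher-index medium gives a half-wave phase shift.
Bottom surface (2.05 → 1.69): reflection off a lower-index medium gives no phase shift.
Net: one phase inversion between the two reflected rays.
For strong reflection here: 2 n t = (m + ½) λ.
Minimum at m = 0: t = λ / (4 n) = 474 / (4 × 2.05) = 57.8 nm.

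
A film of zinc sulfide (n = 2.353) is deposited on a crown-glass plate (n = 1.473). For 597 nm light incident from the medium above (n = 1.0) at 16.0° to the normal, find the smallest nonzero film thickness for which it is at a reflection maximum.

63.9 nm

Top surface (1.0 → 2.353): reflection off a higher-index medium gives a half-wave phase shift.
Ray reflecting at the bottom interface goes from n = 2.353 toward n = 1.473: no phase shift.
Exactly one π shift → a net half-wave offset.
With one net inversion, constructive interference in reflection requires 2 n t cos θ_r = (m + ½) λ.
Snell's law: 1.0 sin 16.0° = 2.353 sin θ_r → sin θ_r = 0.117, cos θ_r = 0.993.
Minimum at m = 0: t = λ / (4 n cos θ_r) = 597 / (4 × 2.353 × 0.993) = 63.9 nm.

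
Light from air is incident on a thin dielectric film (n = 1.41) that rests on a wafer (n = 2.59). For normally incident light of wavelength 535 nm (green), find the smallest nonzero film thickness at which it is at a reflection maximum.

At the upper boundary (n = 1.0 to n = 1.41) the reflected ray undergoes a half-wave phase shift.
At the lower boundary (n = 1.41 to n = 2.59) the reflected ray undergoes a half-wave phase shift.
Zero or two π shifts → no net half-wave offset.
With no net inversion, constructive interference in reflection requires 2 n t = m λ.
Minimum nonzero at m = 1: t = λ / (2 n) = 535 / (2 × 1.41) = 190 nm.

190 nm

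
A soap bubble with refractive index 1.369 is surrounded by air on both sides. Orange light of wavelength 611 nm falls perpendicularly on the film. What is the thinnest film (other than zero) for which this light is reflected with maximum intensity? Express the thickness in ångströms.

Ray reflecting at the top interface goes from n = 1.0 toward n = 1.369: a half-wave phase shift.
Bottom surface (1.369 → 1.0): reflection off a lower-index medium gives no phase shift.
Net: one phase inversion between the two reflected rays.
So the condition for constructive reflection is 2 n t = (m + ½) λ.
Minimum at m = 0: t = λ / (4 n) = 611 / (4 × 1.369) = 112 nm.

1116 Å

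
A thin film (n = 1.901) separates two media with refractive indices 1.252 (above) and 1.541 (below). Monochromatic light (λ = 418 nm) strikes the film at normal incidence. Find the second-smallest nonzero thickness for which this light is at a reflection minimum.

Top surface (1.252 → 1.901): reflection off a higher-index medium gives a half-wave phase shift.
At the lower boundary (n = 1.901 to n = 1.541) the reflected ray undergoes no phase shift.
The two reflections differ by half a wavelength.
For dark reflection here: 2 n t = m λ.
The second-smallest nonzero thickness corresponds to m = 2: t = m λ / (2 n) = 2.00 × 418 / (2 × 1.901) = 220 nm.

220 nm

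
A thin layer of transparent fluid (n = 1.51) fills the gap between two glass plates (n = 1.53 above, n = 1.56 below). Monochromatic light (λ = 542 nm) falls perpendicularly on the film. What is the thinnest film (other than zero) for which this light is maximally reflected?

89.7 nm

Top surface (1.53 → 1.51): reflection off a lower-index medium gives no phase shift.
Bottom surface (1.51 → 1.56): reflection off a higher-index medium gives a half-wave phase shift.
Exactly one π shift → a net half-wave offset.
So the condition for constructive reflection is 2 n t = (m + ½) λ.
Minimum at m = 0: t = λ / (4 n) = 542 / (4 × 1.51) = 89.7 nm.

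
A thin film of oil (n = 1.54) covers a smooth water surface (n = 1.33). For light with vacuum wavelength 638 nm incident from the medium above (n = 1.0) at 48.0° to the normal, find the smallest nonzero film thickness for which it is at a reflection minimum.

237 nm

At the upper boundary (n = 1.0 to n = 1.54) the reflected ray undergoes a half-wave phase shift.
Bottom surface (1.54 → 1.33): reflection off a lower-index medium gives no phase shift.
Exactly one π shift → a net half-wave offset.
So the condition for destructive reflection is 2 n t cos θ_r = m λ.
Snell's law: 1.0 sin 48.0° = 1.54 sin θ_r → sin θ_r = 0.483, cos θ_r = 0.876.
Minimum nonzero at m = 1: t = λ / (2 n cos θ_r) = 638 / (2 × 1.54 × 0.876) = 237 nm.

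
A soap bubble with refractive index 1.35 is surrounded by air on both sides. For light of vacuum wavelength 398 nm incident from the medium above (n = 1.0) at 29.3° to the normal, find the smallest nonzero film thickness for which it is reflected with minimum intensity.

At the upper boundary (n = 1.0 to n = 1.35) the reflected ray undergoes a half-wave phase shift.
Bottom surface (1.35 → 1.0): reflection off a lower-index medium gives no phase shift.
The two reflections differ by half a wavelength.
With one net inversion, destructive interference in reflection requires 2 n t cos θ_r = m λ.
Snell's law: 1.0 sin 29.3° = 1.35 sin θ_r → sin θ_r = 0.363, cos θ_r = 0.932.
Minimum nonzero at m = 1: t = λ / (2 n cos θ_r) = 398 / (2 × 1.35 × 0.932) = 158 nm.

158 nm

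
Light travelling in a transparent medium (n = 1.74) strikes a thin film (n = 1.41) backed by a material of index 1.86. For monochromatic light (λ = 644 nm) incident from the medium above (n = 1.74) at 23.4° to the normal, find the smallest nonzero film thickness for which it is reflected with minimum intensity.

262 nm

At the upper boundary (n = 1.74 to n = 1.41) the reflected ray undergoes no phase shift.
Ray reflecting at the bottom interface goes from n = 1.41 toward n = 1.86: a half-wave phase shift.
The two reflections differ by half a wavelength.
For weak reflection here: 2 n t cos θ_r = m λ.
Snell's law: 1.74 sin 23.4° = 1.41 sin θ_r → sin θ_r = 0.490, cos θ_r = 0.872.
Minimum nonzero at m = 1: t = λ / (2 n cos θ_r) = 644 / (2 × 1.41 × 0.872) = 262 nm.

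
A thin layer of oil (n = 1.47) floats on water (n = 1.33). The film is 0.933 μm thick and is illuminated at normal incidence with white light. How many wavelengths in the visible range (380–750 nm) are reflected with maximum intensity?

Top surface (1.0 → 1.47): reflection off a higher-index medium gives a half-wave phase shift.
Bottom surface (1.47 → 1.33): reflection off a lower-index medium gives no phase shift.
The two reflections differ by half a wavelength.
For strong reflection here: 2 n t = (m + ½) λ.
λ = 2 n t / (m + ½) = 2743 / (m + ½) nm.
m=3: 784 nm (IR); m=4: 610 nm (visible); m=5: 499 nm (visible); m=6: 422 nm (visible); m=7: 366 nm (UV).

3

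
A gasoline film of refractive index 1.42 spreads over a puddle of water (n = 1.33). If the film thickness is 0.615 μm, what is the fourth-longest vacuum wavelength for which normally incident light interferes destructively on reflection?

Ray reflecting at the top interface goes from n = 1.0 toward n = 1.42: a half-wave phase shift.
Bottom surface (1.42 → 1.33): reflection off a lower-index medium gives no phase shift.
The two reflections differ by half a wavelength.
With one net inversion, destructive interference in reflection requires 2 n t = m λ.
λ = 2 n t / m. The fourth-longest wavelength is m = 4: λ = 2 × 1.42 × 615 / 4.00 = 437 nm.

437 nm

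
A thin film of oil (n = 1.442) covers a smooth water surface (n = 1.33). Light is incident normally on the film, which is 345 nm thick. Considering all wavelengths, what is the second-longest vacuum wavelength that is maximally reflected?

Top surface (1.0 → 1.442): reflection off a higher-index medium gives a half-wave phase shift.
At the lower boundary (n = 1.442 to n = 1.33) the reflected ray undergoes no phase shift.
Net: one phase inversion between the two reflected rays.
So the condition for constructive reflection is 2 n t = (m + ½) λ.
λ = 2 n t / (m + ½). The second-longest wavelength is m = 1: λ = 2 × 1.442 × 345 / 1.50 = 663 nm.

663 nm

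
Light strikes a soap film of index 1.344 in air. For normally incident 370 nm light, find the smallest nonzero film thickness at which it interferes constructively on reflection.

68.8 nm

Ray reflecting at the top interface goes from n = 1.0 toward n = 1.344: a half-wave phase shift.
Bottom surface (1.344 → 1.0): reflection off a lower-index medium gives no phase shift.
Net: one phase inversion between the two reflected rays.
For bright reflection here: 2 n t = (m + ½) λ.
Minimum at m = 0: t = λ / (4 n) = 370 / (4 × 1.344) = 68.8 nm.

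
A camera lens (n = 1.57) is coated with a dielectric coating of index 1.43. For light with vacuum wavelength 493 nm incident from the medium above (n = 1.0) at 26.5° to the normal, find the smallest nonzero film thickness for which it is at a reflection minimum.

Top surface (1.0 → 1.43): reflection off a higher-index medium gives a half-wave phase shift.
Bottom surface (1.43 → 1.57): reflection off a higher-index medium gives a half-wave phase shift.
Net: no relative phase inversion (both shifts match).
So the condition for destructive reflection is 2 n t cos θ_r = (m + ½) λ.
Snell's law: 1.0 sin 26.5° = 1.43 sin θ_r → sin θ_r = 0.312, cos θ_r = 0.950.
Minimum at m = 0: t = λ / (4 n cos θ_r) = 493 / (4 × 1.43 × 0.950) = 90.7 nm.

90.7 nm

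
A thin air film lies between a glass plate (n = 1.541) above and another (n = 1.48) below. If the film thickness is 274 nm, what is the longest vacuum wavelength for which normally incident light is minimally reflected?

At the upper boundary (n = 1.541 to n = 1.0) the reflected ray undergoes no phase shift.
Bottom surface (1.0 → 1.48): reflection off a higher-index medium gives a half-wave phase shift.
Exactly one π shift → a net half-wave offset.
With one net inversion, destructive interference in reflection requires 2 n t = m λ.
λ = 2 n t / m. The longest wavelength is m = 1: λ = 2 × 1.0 × 274 / 1.00 = 548 nm.

548 nm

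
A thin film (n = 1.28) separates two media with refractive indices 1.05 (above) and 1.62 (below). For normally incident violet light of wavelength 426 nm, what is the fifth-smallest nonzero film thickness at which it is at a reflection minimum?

749 nm

Ray reflecting at the top interface goes from n = 1.05 toward n = 1.28: a half-wave phase shift.
At the lower boundary (n = 1.28 to n = 1.62) the reflected ray undergoes a half-wave phase shift.
Net: no relative phase inversion (both shifts match).
With no net inversion, destructive interference in reflection requires 2 n t = (m + ½) λ.
The fifth-smallest nonzero thickness corresponds to m = 4: t = (m + ½) λ / (2 n) = 4.50 × 426 / (2 × 1.28) = 749 nm.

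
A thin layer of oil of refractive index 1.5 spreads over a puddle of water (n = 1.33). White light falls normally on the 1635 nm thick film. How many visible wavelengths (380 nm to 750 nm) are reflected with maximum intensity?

6

Top surface (1.0 → 1.5): reflection off a higher-index medium gives a half-wave phase shift.
At the lower boundary (n = 1.5 to n = 1.33) the reflected ray undergoes no phase shift.
The two reflections differ by half a wavelength.
For maximum reflection here: 2 n t = (m + ½) λ.
λ = 2 n t / (m + ½) = 4905 / (m + ½) nm.
m=6: 755 nm (IR); m=7: 654 nm (visible); m=8: 577 nm (visible); m=9: 516 nm (visible); m=10: 467 nm (visible); m=11: 427 nm (visible); m=12: 392 nm (visible); m=13: 363 nm (UV).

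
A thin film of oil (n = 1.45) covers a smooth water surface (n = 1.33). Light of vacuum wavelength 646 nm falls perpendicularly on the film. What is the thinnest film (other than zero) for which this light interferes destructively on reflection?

223 nm

Ray reflecting at the top interface goes from n = 1.0 toward n = 1.45: a half-wave phase shift.
Bottom surface (1.45 → 1.33): reflection off a lower-index medium gives no phase shift.
The two reflections differ by half a wavelength.
With one net inversion, destructive interference in reflection requires 2 n t = m λ.
Minimum nonzero at m = 1: t = λ / (2 n) = 646 / (2 × 1.45) = 223 nm.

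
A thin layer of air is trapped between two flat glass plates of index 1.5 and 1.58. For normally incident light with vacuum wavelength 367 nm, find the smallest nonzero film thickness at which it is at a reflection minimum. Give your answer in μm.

0.184 μm

Ray reflecting at the top interface goes from n = 1.5 toward n = 1.0: no phase shift.
At the lower boundary (n = 1.0 to n = 1.58) the reflected ray undergoes a half-wave phase shift.
The two reflections differ by half a wavelength.
With one net inversion, destructive interference in reflection requires 2 n t = m λ.
Minimum nonzero at m = 1: t = λ / (2 n) = 367 / (2 × 1.0) = 184 nm.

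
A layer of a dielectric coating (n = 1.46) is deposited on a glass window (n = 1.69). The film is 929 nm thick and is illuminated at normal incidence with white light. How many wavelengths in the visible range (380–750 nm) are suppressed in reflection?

At the upper boundary (n = 1.0 to n = 1.46) the reflected ray undergoes a half-wave phase shift.
Bottom surface (1.46 → 1.69): reflection off a higher-index medium gives a half-wave phase shift.
The two reflections carry the same phase change, so no net offset.
With no net inversion, destructive interference in reflection requires 2 n t = (m + ½) λ.
λ = 2 n t / (m + ½) = 2713 / (m + ½) nm.
m=3: 775 nm (IR); m=4: 603 nm (visible); m=5: 493 nm (visible); m=6: 417 nm (visible); m=7: 362 nm (UV).

3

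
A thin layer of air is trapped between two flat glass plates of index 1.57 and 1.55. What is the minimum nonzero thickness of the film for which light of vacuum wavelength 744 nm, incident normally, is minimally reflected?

Ray reflecting at the top interface goes from n = 1.57 toward n = 1.0: no phase shift.
At the lower boundary (n = 1.0 to n = 1.55) the reflected ray undergoes a half-wave phase shift.
The two reflections differ by half a wavelength.
With one net inversion, destructive interference in reflection requires 2 n t = m λ.
Minimum nonzero at m = 1: t = λ / (2 n) = 744 / (2 × 1.0) = 372 nm.

372 nm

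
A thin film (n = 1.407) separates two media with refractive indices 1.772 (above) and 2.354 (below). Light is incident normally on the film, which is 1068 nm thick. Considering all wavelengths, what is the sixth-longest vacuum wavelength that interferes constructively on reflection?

546 nm

At the upper boundary (n = 1.772 to n = 1.407) the reflected ray undergoes no phase shift.
Ray reflecting at the bottom interface goes from n = 1.407 toward n = 2.354: a half-wave phase shift.
The two reflections differ by half a wavelength.
For bright reflection here: 2 n t = (m + ½) λ.
λ = 2 n t / (m + ½). The sixth-longest wavelength is m = 5: λ = 2 × 1.407 × 1068 / 5.50 = 546 nm.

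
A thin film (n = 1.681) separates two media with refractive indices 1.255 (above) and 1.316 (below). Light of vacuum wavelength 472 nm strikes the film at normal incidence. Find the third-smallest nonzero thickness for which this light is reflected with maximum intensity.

At the upper boundary (n = 1.255 to n = 1.681) the reflected ray undergoes a half-wave phase shift.
Bottom surface (1.681 → 1.316): reflection off a lower-index medium gives no phase shift.
Exactly one π shift → a net half-wave offset.
With one net inversion, constructive interference in reflection requires 2 n t = (m + ½) λ.
The third-smallest nonzero thickness corresponds to m = 2: t = (m + ½) λ / (2 n) = 2.50 × 472 / (2 × 1.681) = 351 nm.

351 nm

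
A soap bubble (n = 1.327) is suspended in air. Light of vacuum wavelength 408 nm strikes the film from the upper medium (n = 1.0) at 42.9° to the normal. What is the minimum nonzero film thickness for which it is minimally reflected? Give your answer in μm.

At the upper boundary (n = 1.0 to n = 1.327) the reflected ray undergoes a half-wave phase shift.
At the lower boundary (n = 1.327 to n = 1.0) the reflected ray undergoes no phase shift.
Exactly one π shift → a net half-wave offset.
With one net inversion, destructive interference in reflection requires 2 n t cos θ_r = m λ.
Snell's law: 1.0 sin 42.9° = 1.327 sin θ_r → sin θ_r = 0.513, cos θ_r = 0.858.
Minimum nonzero at m = 1: t = λ / (2 n cos θ_r) = 408 / (2 × 1.327 × 0.858) = 179 nm.

0.179 μm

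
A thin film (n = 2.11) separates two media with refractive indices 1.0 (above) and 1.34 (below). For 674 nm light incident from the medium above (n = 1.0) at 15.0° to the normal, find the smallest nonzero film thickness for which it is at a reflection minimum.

161 nm

At the upper boundary (n = 1.0 to n = 2.11) the reflected ray undergoes a half-wave phase shift.
Bottom surface (2.11 → 1.34): reflection off a lower-index medium gives no phase shift.
Exactly one π shift → a net half-wave offset.
For weak reflection here: 2 n t cos θ_r = m λ.
Snell's law: 1.0 sin 15.0° = 2.11 sin θ_r → sin θ_r = 0.123, cos θ_r = 0.992.
Minimum nonzero at m = 1: t = λ / (2 n cos θ_r) = 674 / (2 × 2.11 × 0.992) = 161 nm.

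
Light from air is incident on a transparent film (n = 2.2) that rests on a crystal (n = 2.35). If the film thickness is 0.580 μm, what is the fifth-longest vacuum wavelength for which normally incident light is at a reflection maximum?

510 nm

At the upper boundary (n = 1.0 to n = 2.2) the reflected ray undergoes a half-wave phase shift.
At the lower boundary (n = 2.2 to n = 2.35) the reflected ray undergoes a half-wave phase shift.
The two reflections carry the same phase change, so no net offset.
So the condition for constructive reflection is 2 n t = m λ.
λ = 2 n t / m. The fifth-longest wavelength is m = 5: λ = 2 × 2.2 × 580 / 5.00 = 510 nm.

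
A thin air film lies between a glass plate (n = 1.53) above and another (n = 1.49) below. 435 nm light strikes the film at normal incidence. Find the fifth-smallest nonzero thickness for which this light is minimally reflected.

1088 nm

At the upper boundary (n = 1.53 to n = 1.0) the reflected ray undergoes no phase shift.
Ray reflecting at the bottom interface goes from n = 1.0 toward n = 1.49: a half-wave phase shift.
Net: one phase inversion between the two reflected rays.
With one net inversion, destructive interference in reflection requires 2 n t = m λ.
The fifth-smallest nonzero thickness corresponds to m = 5: t = m λ / (2 n) = 5.00 × 435 / (2 × 1.0) = 1088 nm.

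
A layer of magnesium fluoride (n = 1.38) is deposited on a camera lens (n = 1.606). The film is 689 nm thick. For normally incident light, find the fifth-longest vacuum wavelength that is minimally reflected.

423 nm

Ray reflecting at the top interface goes from n = 1.0 toward n = 1.38: a half-wave phase shift.
Ray reflecting at the bottom interface goes from n = 1.38 toward n = 1.606: a half-wave phase shift.
The two reflections carry the same phase change, so no net offset.
For weak reflection here: 2 n t = (m + ½) λ.
λ = 2 n t / (m + ½). The fifth-longest wavelength is m = 4: λ = 2 × 1.38 × 689 / 4.50 = 423 nm.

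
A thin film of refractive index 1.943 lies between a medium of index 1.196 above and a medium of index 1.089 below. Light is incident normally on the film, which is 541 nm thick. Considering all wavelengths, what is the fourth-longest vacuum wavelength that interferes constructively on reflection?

601 nm

At the upper boundary (n = 1.196 to n = 1.943) the reflected ray undergoes a half-wave phase shift.
Ray reflecting at the bottom interface goes from n = 1.943 toward n = 1.089: no phase shift.
Net: one phase inversion between the two reflected rays.
With one net inversion, constructive interference in reflection requires 2 n t = (m + ½) λ.
λ = 2 n t / (m + ½). The fourth-longest wavelength is m = 3: λ = 2 × 1.943 × 541 / 3.50 = 601 nm.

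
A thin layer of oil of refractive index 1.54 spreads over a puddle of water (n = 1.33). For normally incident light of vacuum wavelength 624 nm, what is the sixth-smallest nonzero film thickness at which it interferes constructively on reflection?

Top surface (1.0 → 1.54): reflection off a higher-index medium gives a half-wave phase shift.
Bottom surface (1.54 → 1.33): reflection off a lower-index medium gives no phase shift.
The two reflections differ by half a wavelength.
So the condition for constructive reflection is 2 n t = (m + ½) λ.
The sixth-smallest nonzero thickness corresponds to m = 5: t = (m + ½) λ / (2 n) = 5.50 × 624 / (2 × 1.54) = 1114 nm.

1114 nm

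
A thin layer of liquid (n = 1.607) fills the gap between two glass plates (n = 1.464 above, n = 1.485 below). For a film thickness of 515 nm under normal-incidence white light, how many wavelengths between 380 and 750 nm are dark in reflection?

2

At the upper boundary (n = 1.464 to n = 1.607) the reflected ray undergoes a half-wave phase shift.
At the lower boundary (n = 1.607 to n = 1.485) the reflected ray undergoes no phase shift.
The two reflections differ by half a wavelength.
With one net inversion, destructive interference in reflection requires 2 n t = m λ.
λ = 2 n t / m = 1655 / m nm.
m=2: 828 nm (IR); m=3: 552 nm (visible); m=4: 414 nm (visible); m=5: 331 nm (UV).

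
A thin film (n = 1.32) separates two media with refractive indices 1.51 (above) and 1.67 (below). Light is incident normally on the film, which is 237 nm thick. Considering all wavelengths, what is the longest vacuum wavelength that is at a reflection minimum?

Ray reflecting at the top interface goes from n = 1.51 toward n = 1.32: no phase shift.
Ray reflecting at the bottom interface goes from n = 1.32 toward n = 1.67: a half-wave phase shift.
Exactly one π shift → a net half-wave offset.
For minimum reflection here: 2 n t = m λ.
λ = 2 n t / m. The longest wavelength is m = 1: λ = 2 × 1.32 × 237 / 1.00 = 626 nm.

626 nm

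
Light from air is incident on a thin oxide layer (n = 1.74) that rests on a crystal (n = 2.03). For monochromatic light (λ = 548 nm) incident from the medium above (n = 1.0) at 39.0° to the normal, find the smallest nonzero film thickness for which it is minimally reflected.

At the upper boundary (n = 1.0 to n = 1.74) the reflected ray undergoes a half-wave phase shift.
Bottom surface (1.74 → 2.03): reflection off a higher-index medium gives a half-wave phase shift.
Net: no relative phase inversion (both shifts match).
With no net inversion, destructive interference in reflection requires 2 n t cos θ_r = (m + ½) λ.
Snell's law: 1.0 sin 39.0° = 1.74 sin θ_r → sin θ_r = 0.362, cos θ_r = 0.932.
Minimum at m = 0: t = λ / (4 n cos θ_r) = 548 / (4 × 1.74 × 0.932) = 84.5 nm.

84.5 nm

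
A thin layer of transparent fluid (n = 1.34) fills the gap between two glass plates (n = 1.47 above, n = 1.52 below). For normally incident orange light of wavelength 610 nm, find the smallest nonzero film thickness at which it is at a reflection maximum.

114 nm

At the upper boundary (n = 1.47 to n = 1.34) the reflected ray undergoes no phase shift.
Bottom surface (1.34 → 1.52): reflection off a higher-index medium gives a half-wave phase shift.
The two reflections differ by half a wavelength.
So the condition for constructive reflection is 2 n t = (m + ½) λ.
Minimum at m = 0: t = λ / (4 n) = 610 / (4 × 1.34) = 114 nm.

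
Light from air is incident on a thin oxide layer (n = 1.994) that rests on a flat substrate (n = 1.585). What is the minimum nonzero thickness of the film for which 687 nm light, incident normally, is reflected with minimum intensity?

At the upper boundary (n = 1.0 to n = 1.994) the reflected ray undergoes a half-wave phase shift.
At the lower boundary (n = 1.994 to n = 1.585) the reflected ray undergoes no phase shift.
The two reflections differ by half a wavelength.
For minimum reflection here: 2 n t = m λ.
Minimum nonzero at m = 1: t = λ / (2 n) = 687 / (2 × 1.994) = 172 nm.

172 nm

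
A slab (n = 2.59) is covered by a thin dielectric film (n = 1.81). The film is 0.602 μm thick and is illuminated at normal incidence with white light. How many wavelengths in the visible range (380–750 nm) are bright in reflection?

Top surface (1.0 → 1.81): reflection off a higher-index medium gives a half-wave phase shift.
Bottom surface (1.81 → 2.59): reflection off a higher-index medium gives a half-wave phase shift.
Zero or two π shifts → no net half-wave offset.
With no net inversion, constructive interference in reflection requires 2 n t = m λ.
λ = 2 n t / m = 2179 / m nm.
m=2: 1090 nm (IR); m=3: 726 nm (visible); m=4: 545 nm (visible); m=5: 436 nm (visible); m=6: 363 nm (UV).

3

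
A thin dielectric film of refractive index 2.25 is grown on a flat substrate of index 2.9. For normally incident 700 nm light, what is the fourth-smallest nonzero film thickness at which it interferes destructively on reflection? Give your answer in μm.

Top surface (1.0 → 2.25): reflection off a higher-index medium gives a half-wave phase shift.
Bottom surface (2.25 → 2.9): reflection off a higher-index medium gives a half-wave phase shift.
Zero or two π shifts → no net half-wave offset.
So the condition for destructive reflection is 2 n t = (m + ½) λ.
The fourth-smallest nonzero thickness corresponds to m = 3: t = (m + ½) λ / (2 n) = 3.50 × 700 / (2 × 2.25) = 544 nm.

0.544 μm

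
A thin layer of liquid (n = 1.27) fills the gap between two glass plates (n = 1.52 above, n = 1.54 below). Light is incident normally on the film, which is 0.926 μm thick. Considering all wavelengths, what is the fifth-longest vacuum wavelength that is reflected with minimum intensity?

470 nm

Top surface (1.52 → 1.27): reflection off a lower-index medium gives no phase shift.
Ray reflecting at the bottom interface goes from n = 1.27 toward n = 1.54: a half-wave phase shift.
Exactly one π shift → a net half-wave offset.
For minimum reflection here: 2 n t = m λ.
λ = 2 n t / m. The fifth-longest wavelength is m = 5: λ = 2 × 1.27 × 926 / 5.00 = 470 nm.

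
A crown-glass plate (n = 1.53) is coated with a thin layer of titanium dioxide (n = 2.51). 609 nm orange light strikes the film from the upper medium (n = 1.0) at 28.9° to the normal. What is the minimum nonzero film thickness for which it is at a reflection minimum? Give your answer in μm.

0.124 μm

Top surface (1.0 → 2.51): reflection off a higher-index medium gives a half-wave phase shift.
At the lower boundary (n = 2.51 to n = 1.53) the reflected ray undergoes no phase shift.
Exactly one π shift → a net half-wave offset.
With one net inversion, destructive interference in reflection requires 2 n t cos θ_r = m λ.
Snell's law: 1.0 sin 28.9° = 2.51 sin θ_r → sin θ_r = 0.193, cos θ_r = 0.981.
Minimum nonzero at m = 1: t = λ / (2 n cos θ_r) = 609 / (2 × 2.51 × 0.981) = 124 nm.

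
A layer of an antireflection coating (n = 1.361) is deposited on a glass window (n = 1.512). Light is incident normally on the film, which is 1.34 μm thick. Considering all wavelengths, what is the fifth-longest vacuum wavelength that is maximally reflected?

729 nm

Top surface (1.0 → 1.361): reflection off a higher-index medium gives a half-wave phase shift.
At the lower boundary (n = 1.361 to n = 1.512) the reflected ray undergoes a half-wave phase shift.
The two reflections carry the same phase change, so no net offset.
With no net inversion, constructive interference in reflection requires 2 n t = m λ.
λ = 2 n t / m. The fifth-longest wavelength is m = 5: λ = 2 × 1.361 × 1340 / 5.00 = 729 nm.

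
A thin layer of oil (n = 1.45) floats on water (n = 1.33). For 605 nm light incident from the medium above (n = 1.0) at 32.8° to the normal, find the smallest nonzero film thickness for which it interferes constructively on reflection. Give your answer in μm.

Top surface (1.0 → 1.45): reflection off a higher-index medium gives a half-wave phase shift.
Bottom surface (1.45 → 1.33): reflection off a lower-index medium gives no phase shift.
The two reflections differ by half a wavelength.
With one net inversion, constructive interference in reflection requires 2 n t cos θ_r = (m + ½) λ.
Snell's law: 1.0 sin 32.8° = 1.45 sin θ_r → sin θ_r = 0.374, cos θ_r = 0.928.
Minimum at m = 0: t = λ / (4 n cos θ_r) = 605 / (4 × 1.45 × 0.928) = 112 nm.

0.112 μm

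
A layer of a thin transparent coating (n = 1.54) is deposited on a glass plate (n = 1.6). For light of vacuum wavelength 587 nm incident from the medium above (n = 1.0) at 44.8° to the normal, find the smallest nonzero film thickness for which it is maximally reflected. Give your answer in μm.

At the upper boundary (n = 1.0 to n = 1.54) the reflected ray undergoes a half-wave phase shift.
Bottom surface (1.54 → 1.6): reflection off a higher-index medium gives a half-wave phase shift.
Net: no relative phase inversion (both shifts match).
So the condition for constructive reflection is 2 n t cos θ_r = m λ.
Snell's law: 1.0 sin 44.8° = 1.54 sin θ_r → sin θ_r = 0.458, cos θ_r = 0.889.
Minimum nonzero at m = 1: t = λ / (2 n cos θ_r) = 587 / (2 × 1.54 × 0.889) = 214 nm.

0.214 μm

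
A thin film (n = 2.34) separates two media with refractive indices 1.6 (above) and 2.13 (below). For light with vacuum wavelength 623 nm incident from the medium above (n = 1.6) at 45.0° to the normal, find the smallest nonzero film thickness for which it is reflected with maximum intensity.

76.0 nm

Top surface (1.6 → 2.34): reflection off a higher-index medium gives a half-wave phase shift.
At the lower boundary (n = 2.34 to n = 2.13) the reflected ray undergoes no phase shift.
Net: one phase inversion between the two reflected rays.
So the condition for constructive reflection is 2 n t cos θ_r = (m + ½) λ.
Snell's law: 1.6 sin 45.0° = 2.34 sin θ_r → sin θ_r = 0.483, cos θ_r = 0.875.
Minimum at m = 0: t = λ / (4 n cos θ_r) = 623 / (4 × 2.34 × 0.875) = 76.0 nm.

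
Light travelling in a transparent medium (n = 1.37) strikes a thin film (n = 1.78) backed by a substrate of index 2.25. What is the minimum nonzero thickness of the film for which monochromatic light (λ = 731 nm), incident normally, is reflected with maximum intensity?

Ray reflecting at the top interface goes from n = 1.37 toward n = 1.78: a half-wave phase shift.
Bottom surface (1.78 → 2.25): reflection off a higher-index medium gives a half-wave phase shift.
The two reflections carry the same phase change, so no net offset.
So the condition for constructive reflection is 2 n t = m λ.
Minimum nonzero at m = 1: t = λ / (2 n) = 731 / (2 × 1.78) = 205 nm.

205 nm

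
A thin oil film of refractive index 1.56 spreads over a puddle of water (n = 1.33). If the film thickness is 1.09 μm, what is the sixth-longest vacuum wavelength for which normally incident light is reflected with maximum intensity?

Top surface (1.0 → 1.56): reflection off a higher-index medium gives a half-wave phase shift.
Bottom surface (1.56 → 1.33): reflection off a lower-index medium gives no phase shift.
Net: one phase inversion between the two reflected rays.
So the condition for constructive reflection is 2 n t = (m + ½) λ.
λ = 2 n t / (m + ½). The sixth-longest wavelength is m = 5: λ = 2 × 1.56 × 1090 / 5.50 = 618 nm.

618 nm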